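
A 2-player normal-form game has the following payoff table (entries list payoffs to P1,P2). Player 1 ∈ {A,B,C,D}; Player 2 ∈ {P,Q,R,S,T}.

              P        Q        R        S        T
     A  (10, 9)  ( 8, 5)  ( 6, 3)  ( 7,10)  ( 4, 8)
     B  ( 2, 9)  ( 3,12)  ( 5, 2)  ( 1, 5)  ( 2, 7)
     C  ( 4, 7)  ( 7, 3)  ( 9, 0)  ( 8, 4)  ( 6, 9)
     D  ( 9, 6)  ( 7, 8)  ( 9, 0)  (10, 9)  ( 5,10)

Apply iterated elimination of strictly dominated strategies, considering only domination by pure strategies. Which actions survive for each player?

P1 drop B (A beats it: P:10>2 Q:8>3 R:6>5 S:7>1 T:4>2)
P2 drop Q (S beats it: A:10>5 C:4>3 D:9>8)
P2 drop R (P beats it: A:9>3 C:7>0 D:6>0)
P1→{A,C,D} P2→{P,S,T}

Remaining: P1:{A,C,D} P2:{P,S,T}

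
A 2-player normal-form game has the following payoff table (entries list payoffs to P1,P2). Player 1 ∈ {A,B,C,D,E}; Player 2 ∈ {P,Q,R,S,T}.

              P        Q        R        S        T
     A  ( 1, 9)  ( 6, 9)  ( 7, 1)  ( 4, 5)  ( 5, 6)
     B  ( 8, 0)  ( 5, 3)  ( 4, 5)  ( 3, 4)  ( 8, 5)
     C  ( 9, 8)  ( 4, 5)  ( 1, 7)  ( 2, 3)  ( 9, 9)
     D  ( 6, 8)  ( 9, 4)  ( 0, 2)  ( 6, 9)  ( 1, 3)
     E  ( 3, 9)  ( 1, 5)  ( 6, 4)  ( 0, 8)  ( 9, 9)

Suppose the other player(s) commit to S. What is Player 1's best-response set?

u_1(A vs S) = 4
u_1(B vs S) = 3
u_1(C vs S) = 2
u_1(D vs S) = 6
u_1(E vs S) = 0
max payoff 6 at {D}

argmax u_1 = {D}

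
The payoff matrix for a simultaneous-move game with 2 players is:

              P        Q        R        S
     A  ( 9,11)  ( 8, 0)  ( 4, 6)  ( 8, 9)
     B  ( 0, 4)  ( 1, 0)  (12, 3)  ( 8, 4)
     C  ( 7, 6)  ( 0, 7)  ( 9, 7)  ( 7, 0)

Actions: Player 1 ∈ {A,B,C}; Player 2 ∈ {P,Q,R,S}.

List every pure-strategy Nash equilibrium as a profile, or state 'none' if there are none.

(A,P): NE
(A,Q): not NE [P2→P gives 11>0]
(A,R): not NE [P1→B gives 12>4; P2→P gives 11>6]
(A,S): not NE [P2→P gives 11>9]
(B,P): not NE [P1→A gives 9>0]
(B,Q): not NE [P1→A gives 8>1; P2→S gives 4>0]
(B,R): not NE [P2→S gives 4>3]
(B,S): NE
(C,P): not NE [P1→A gives 9>7; P2→R gives 7>6]
(C,Q): not NE [P1→A gives 8>0]
(C,R): not NE [P1→B gives 12>9]
(C,S): not NE [P1→B gives 8>7; P2→R gives 7>0]

PSNE = {(A,P), (B,S)}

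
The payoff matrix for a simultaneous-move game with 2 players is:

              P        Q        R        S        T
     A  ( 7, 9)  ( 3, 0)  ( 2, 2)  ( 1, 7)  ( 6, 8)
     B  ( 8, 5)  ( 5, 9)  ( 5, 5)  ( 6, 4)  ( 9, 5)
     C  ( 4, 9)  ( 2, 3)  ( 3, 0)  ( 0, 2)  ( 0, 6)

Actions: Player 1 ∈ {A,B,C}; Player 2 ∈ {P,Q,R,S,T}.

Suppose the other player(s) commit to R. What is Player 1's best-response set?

argmax u_1 = {B}

u_1(A vs R) = 2
u_1(B vs R) = 5
u_1(C vs R) = 3
max payoff 5 at {B}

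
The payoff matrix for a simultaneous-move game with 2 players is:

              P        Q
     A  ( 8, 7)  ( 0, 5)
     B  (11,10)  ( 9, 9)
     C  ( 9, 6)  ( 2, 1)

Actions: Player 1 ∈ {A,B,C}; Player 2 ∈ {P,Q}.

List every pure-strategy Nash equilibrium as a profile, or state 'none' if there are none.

Nash profiles: (B,P)

(A,P): not NE [P1→B gives 11>8]
(A,Q): not NE [P1→B gives 9>0; P2→P gives 7>5]
(B,P): NE
(B,Q): not NE [P2→P gives 10>9]
(C,P): not NE [P1→B gives 11>9]
(C,Q): not NE [P1→B gives 9>2; P2→P gives 6>1]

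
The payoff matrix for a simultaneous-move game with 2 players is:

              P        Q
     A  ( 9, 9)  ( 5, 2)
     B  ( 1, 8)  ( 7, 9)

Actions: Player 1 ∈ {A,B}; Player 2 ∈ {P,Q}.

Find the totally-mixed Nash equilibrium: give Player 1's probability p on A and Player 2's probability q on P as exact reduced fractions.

P1 mixes 1/8 on A; P2 mixes 1/5 on P

P1 indiff ⇒ q·9+(1-q)·5 = q·1+(1-q)·7 ⇒ q(8) = (1-q)(2) ⇒ q = 1/5
P2 indiff ⇒ p·9+(1-p)·8 = p·2+(1-p)·9 ⇒ p(7) = (1-p)(1) ⇒ p = 1/8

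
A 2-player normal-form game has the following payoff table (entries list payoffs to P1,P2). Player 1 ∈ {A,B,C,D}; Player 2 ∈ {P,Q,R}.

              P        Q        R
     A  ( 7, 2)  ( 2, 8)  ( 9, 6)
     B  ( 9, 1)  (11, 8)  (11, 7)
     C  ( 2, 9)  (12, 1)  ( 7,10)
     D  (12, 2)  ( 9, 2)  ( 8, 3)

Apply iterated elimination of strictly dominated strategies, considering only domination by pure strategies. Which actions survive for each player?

Remaining: P1:{B,C} P2:{Q,R}

P1 drop A (B beats it: P:9>7 Q:11>2 R:11>9)
P2 drop P (R beats it: B:7>1 C:10>9 D:3>2)
P1 drop D (B beats it: Q:11>9 R:11>8)
P1→{B,C} P2→{Q,R}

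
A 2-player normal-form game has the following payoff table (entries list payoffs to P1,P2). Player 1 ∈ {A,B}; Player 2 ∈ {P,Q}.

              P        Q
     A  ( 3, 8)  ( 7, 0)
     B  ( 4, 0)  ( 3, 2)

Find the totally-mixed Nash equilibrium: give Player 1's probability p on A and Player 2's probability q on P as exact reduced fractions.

P1 indiff ⇒ q·3+(1-q)·7 = q·4+(1-q)·3 ⇒ q(-1) = (1-q)(-4) ⇒ q = 4/5
P2 indiff ⇒ p·8+(1-p)·0 = p·0+(1-p)·2 ⇒ p(8) = (1-p)(2) ⇒ p = 1/5

(p,q) = (1/5, 4/5)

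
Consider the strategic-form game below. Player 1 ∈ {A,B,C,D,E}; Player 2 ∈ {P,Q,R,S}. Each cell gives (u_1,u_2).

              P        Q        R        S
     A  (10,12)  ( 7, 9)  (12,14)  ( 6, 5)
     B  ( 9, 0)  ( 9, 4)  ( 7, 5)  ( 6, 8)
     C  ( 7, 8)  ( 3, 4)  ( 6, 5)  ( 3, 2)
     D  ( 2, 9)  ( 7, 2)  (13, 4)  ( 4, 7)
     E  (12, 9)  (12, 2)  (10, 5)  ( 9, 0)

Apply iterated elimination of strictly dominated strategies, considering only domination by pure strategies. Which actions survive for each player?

P1 drop B (E beats it: P:12>9 Q:12>9 R:10>7 S:9>6)
P1 drop C (A beats it: P:10>7 Q:7>3 R:12>6 S:6>3)
P2 drop Q (P beats it: A:12>9 D:9>2 E:9>2)
P2 drop S (P beats it: A:12>5 D:9>7 E:9>0)
P1→{A,D,E} P2→{P,R}

IESDS → P1:{A,D,E} P2:{P,R}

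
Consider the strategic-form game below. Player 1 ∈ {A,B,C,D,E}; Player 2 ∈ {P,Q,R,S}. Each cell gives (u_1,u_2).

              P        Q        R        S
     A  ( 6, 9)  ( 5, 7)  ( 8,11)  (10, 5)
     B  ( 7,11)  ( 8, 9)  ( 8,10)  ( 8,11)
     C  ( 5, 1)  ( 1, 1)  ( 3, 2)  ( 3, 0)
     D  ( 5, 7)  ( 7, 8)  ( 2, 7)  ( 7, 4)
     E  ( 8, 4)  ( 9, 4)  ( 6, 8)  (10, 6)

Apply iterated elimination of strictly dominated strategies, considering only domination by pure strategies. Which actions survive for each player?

P1 drop C (A beats it: P:6>5 Q:5>1 R:8>3 S:10>3)
P1 drop D (B beats it: P:7>5 Q:8>7 R:8>2 S:8>7)
P2 drop Q (R beats it: A:11>7 B:10>9 E:8>4)
P1→{A,B,E} P2→{P,R,S}

Remaining: P1:{A,B,E} P2:{P,R,S}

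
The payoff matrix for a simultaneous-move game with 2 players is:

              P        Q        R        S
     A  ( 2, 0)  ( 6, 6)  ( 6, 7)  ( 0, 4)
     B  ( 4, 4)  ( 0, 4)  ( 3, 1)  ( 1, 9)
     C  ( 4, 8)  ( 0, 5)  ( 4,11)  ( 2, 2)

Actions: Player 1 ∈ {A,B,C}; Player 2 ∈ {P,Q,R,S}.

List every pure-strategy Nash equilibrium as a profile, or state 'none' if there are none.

Nash profiles: (A,R)

(A,P): not NE [P1→C gives 4>2; P2→R gives 7>0]
(A,Q): not NE [P2→R gives 7>6]
(A,R): NE
(A,S): not NE [P1→C gives 2>0; P2→R gives 7>4]
(B,P): not NE [P2→S gives 9>4]
(B,Q): not NE [P1→A gives 6>0; P2→S gives 9>4]
(B,R): not NE [P1→A gives 6>3; P2→S gives 9>1]
(B,S): not NE [P1→C gives 2>1]
(C,P): not NE [P2→R gives 11>8]
(C,Q): not NE [P1→A gives 6>0; P2→R gives 11>5]
(C,R): not NE [P1→A gives 6>4]
(C,S): not NE [P2→R gives 11>2]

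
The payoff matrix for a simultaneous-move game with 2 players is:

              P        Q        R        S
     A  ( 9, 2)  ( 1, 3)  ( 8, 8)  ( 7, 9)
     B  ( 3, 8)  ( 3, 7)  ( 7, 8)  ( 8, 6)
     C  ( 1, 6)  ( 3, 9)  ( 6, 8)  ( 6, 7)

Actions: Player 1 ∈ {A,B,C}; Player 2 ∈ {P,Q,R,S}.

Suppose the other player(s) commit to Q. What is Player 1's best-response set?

BR_1 = {B,C}

u_1(A vs Q) = 1
u_1(B vs Q) = 3
u_1(C vs Q) = 3
max payoff 3 at {B,C}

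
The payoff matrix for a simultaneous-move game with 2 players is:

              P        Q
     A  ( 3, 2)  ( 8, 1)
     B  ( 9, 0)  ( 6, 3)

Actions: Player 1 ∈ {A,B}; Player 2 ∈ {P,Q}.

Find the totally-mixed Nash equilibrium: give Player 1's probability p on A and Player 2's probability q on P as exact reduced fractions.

(p,q) = (3/4, 1/4)

P1 indiff ⇒ q·3+(1-q)·8 = q·9+(1-q)·6 ⇒ q(-6) = (1-q)(-2) ⇒ q = 1/4
P2 indiff ⇒ p·2+(1-p)·0 = p·1+(1-p)·3 ⇒ p(1) = (1-p)(3) ⇒ p = 3/4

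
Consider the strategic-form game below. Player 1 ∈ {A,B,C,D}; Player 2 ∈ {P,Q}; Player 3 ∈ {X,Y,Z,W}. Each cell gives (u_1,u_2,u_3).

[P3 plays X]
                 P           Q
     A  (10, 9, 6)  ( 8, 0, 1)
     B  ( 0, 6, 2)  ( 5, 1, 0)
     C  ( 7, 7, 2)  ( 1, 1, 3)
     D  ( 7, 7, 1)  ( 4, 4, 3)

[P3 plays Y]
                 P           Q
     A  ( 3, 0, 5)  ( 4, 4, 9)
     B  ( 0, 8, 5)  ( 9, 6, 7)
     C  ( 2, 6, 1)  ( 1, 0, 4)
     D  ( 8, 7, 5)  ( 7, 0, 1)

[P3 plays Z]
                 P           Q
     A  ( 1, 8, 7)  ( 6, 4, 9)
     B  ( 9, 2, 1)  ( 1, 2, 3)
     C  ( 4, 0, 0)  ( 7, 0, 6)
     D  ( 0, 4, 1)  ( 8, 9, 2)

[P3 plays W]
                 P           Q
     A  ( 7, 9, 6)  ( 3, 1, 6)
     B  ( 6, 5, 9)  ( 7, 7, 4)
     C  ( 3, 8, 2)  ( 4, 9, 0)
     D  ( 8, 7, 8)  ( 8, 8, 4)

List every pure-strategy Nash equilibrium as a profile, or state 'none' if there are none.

PSNE = {(D,Q,W)}

(A,P,X): not NE [P3→Z gives 7>6]
(A,P,Y): not NE [P1→D gives 8>3; P2→Q gives 4>0; P3→Z gives 7>5]
(A,P,Z): not NE [P1→B gives 9>1]
(A,P,W): not NE [P1→D gives 8>7; P3→Z gives 7>6]
(A,Q,X): not NE [P2→P gives 9>0; P3→Z gives 9>1]
(A,Q,Y): not NE [P1→B gives 9>4]
(A,Q,Z): not NE [P1→D gives 8>6; P2→P gives 8>4]
(A,Q,W): not NE [P1→D gives 8>3; P2→P gives 9>1; P3→Z gives 9>6]
(B,P,X): not NE [P1→A gives 10>0; P3→W gives 9>2]
(B,P,Y): not NE [P1→D gives 8>0; P3→W gives 9>5]
(B,P,Z): not NE [P3→W gives 9>1]
(B,P,W): not NE [P1→D gives 8>6; P2→Q gives 7>5]
(B,Q,X): not NE [P1→A gives 8>5; P2→P gives 6>1; P3→Y gives 7>0]
(B,Q,Y): not NE [P2→P gives 8>6]
(B,Q,Z): not NE [P1→D gives 8>1; P3→Y gives 7>3]
(B,Q,W): not NE [P1→D gives 8>7; P3→Y gives 7>4]
(C,P,X): not NE [P1→A gives 10>7]
(C,P,Y): not NE [P1→D gives 8>2; P3→W gives 2>1]
(C,P,Z): not NE [P1→B gives 9>4; P3→W gives 2>0]
(C,P,W): not NE [P1→D gives 8>3; P2→Q gives 9>8]
(C,Q,X): not NE [P1→A gives 8>1; P2→P gives 7>1; P3→Z gives 6>3]
(C,Q,Y): not NE [P1→B gives 9>1; P2→P gives 6>0; P3→Z gives 6>4]
(C,Q,Z): not NE [P1→D gives 8>7]
(C,Q,W): not NE [P1→D gives 8>4; P3→Z gives 6>0]
(D,P,X): not NE [P1→A gives 10>7; P3→W gives 8>1]
(D,P,Y): not NE [P3→W gives 8>5]
(D,P,Z): not NE [P1→B gives 9>0; P2→Q gives 9>4; P3→W gives 8>1]
(D,P,W): not NE [P2→Q gives 8>7]
(D,Q,X): not NE [P1→A gives 8>4; P2→P gives 7>4; P3→W gives 4>3]
(D,Q,Y): not NE [P1→B gives 9>7; P2→P gives 7>0; P3→W gives 4>1]
(D,Q,Z): not NE [P3→W gives 4>2]
(D,Q,W): NE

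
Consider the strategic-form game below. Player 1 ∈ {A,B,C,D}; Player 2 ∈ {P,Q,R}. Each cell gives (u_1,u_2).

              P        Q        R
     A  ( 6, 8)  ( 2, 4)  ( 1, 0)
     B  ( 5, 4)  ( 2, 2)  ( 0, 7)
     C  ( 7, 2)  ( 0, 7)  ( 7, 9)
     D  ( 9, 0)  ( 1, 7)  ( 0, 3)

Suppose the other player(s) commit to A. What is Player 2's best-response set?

argmax u_2 = {P}

u_2(P vs A) = 8
u_2(Q vs A) = 4
u_2(R vs A) = 0
max payoff 8 at {P}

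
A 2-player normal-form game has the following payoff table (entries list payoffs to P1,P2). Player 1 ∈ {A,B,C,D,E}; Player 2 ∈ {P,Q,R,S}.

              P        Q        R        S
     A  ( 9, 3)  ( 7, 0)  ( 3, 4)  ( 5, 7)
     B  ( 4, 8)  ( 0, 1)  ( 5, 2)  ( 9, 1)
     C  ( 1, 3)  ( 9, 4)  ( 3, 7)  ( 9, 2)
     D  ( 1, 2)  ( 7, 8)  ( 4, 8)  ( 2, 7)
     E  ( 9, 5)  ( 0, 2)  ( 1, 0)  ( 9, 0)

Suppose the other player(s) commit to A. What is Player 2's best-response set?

u_2(P vs A) = 3
u_2(Q vs A) = 0
u_2(R vs A) = 4
u_2(S vs A) = 7
max payoff 7 at {S}

P2 best: {S}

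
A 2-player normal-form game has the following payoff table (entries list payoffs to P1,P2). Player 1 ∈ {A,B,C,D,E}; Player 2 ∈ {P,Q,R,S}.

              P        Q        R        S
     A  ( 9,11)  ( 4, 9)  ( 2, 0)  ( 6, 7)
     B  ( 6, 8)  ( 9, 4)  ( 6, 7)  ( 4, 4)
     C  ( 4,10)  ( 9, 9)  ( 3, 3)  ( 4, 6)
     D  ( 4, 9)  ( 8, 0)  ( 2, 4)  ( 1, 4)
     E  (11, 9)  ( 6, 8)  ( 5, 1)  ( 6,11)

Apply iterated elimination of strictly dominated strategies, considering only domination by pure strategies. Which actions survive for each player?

P1 drop D (B beats it: P:6>4 Q:9>8 R:6>2 S:4>1)
P2 drop Q (P beats it: A:11>9 B:8>4 C:10>9 E:9>8)
P1 drop C (E beats it: P:11>4 R:5>3 S:6>4)
P2 drop R (P beats it: A:11>0 B:8>7 E:9>1)
P1 drop B (A beats it: P:9>6 S:6>4)
P1→{A,E} P2→{P,S}

Remaining: P1:{A,E} P2:{P,S}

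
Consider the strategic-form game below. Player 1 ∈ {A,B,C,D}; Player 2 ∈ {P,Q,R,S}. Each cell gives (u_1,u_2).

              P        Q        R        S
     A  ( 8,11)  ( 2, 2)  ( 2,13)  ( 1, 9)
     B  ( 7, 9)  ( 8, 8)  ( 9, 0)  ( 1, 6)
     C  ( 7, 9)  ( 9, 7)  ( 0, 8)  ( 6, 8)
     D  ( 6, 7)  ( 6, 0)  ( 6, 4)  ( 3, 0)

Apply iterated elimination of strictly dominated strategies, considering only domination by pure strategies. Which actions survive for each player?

P2 drop Q (P beats it: A:11>2 B:9>8 C:9>7 D:7>0)
P2 drop S (P beats it: A:11>9 B:9>6 C:9>8 D:7>0)
P1 drop C (A beats it: P:8>7 R:2>0)
P1 drop D (B beats it: P:7>6 R:9>6)
P1→{A,B} P2→{P,R}

Remaining: P1:{A,B} P2:{P,R}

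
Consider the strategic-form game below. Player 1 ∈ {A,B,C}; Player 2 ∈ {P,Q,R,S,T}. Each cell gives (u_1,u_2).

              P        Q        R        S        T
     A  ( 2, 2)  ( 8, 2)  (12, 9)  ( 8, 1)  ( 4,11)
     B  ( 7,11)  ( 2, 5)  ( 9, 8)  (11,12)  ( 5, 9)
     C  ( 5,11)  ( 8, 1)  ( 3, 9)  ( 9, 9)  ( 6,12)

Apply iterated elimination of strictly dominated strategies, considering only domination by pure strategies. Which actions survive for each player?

IESDS → P1:{B,C} P2:{P,S,T}

P2 drop Q (R beats it: A:9>2 B:8>5 C:9>1)
P2 drop R (T beats it: A:11>9 B:9>8 C:12>9)
P1 drop A (B beats it: P:7>2 S:11>8 T:5>4)
P1→{B,C} P2→{P,S,T}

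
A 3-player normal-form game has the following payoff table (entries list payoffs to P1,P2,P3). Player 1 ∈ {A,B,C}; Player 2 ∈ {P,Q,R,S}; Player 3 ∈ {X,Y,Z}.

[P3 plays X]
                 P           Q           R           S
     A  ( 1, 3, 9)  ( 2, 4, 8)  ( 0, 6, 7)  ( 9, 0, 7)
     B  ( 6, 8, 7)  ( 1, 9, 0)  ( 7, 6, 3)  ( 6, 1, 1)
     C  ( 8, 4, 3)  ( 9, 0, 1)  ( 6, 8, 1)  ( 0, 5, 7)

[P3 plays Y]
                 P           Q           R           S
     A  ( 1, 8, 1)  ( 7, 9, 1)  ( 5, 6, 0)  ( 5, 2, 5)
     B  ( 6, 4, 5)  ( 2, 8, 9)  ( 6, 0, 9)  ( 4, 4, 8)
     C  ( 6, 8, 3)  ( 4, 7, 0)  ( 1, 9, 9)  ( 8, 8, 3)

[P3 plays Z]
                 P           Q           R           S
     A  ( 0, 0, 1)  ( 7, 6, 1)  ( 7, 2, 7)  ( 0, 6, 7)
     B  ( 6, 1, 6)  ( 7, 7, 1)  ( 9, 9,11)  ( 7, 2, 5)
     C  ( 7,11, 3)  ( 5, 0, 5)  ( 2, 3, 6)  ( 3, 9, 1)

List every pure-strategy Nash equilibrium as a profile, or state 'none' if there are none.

NE set: (B,R,Z), (C,P,Z)

(A,P,X): not NE [P1→C gives 8>1; P2→R gives 6>3]
(A,P,Y): not NE [P1→C gives 6>1; P2→Q gives 9>8; P3→X gives 9>1]
(A,P,Z): not NE [P1→C gives 7>0; P2→S gives 6>0; P3→X gives 9>1]
(A,Q,X): not NE [P1→C gives 9>2; P2→R gives 6>4]
(A,Q,Y): not NE [P3→X gives 8>1]
(A,Q,Z): not NE [P3→X gives 8>1]
(A,R,X): not NE [P1→B gives 7>0]
(A,R,Y): not NE [P1→B gives 6>5; P2→Q gives 9>6; P3→Z gives 7>0]
(A,R,Z): not NE [P1→B gives 9>7; P2→S gives 6>2]
(A,S,X): not NE [P2→R gives 6>0]
(A,S,Y): not NE [P1→C gives 8>5; P2→Q gives 9>2; P3→Z gives 7>5]
(A,S,Z): not NE [P1→B gives 7>0]
(B,P,X): not NE [P1→C gives 8>6; P2→Q gives 9>8]
(B,P,Y): not NE [P2→Q gives 8>4; P3→X gives 7>5]
(B,P,Z): not NE [P1→C gives 7>6; P2→R gives 9>1; P3→X gives 7>6]
(B,Q,X): not NE [P1→C gives 9>1; P3→Y gives 9>0]
(B,Q,Y): not NE [P1→A gives 7>2]
(B,Q,Z): not NE [P2→R gives 9>7; P3→Y gives 9>1]
(B,R,X): not NE [P2→Q gives 9>6; P3→Z gives 11>3]
(B,R,Y): not NE [P2→Q gives 8>0; P3→Z gives 11>9]
(B,R,Z): NE
(B,S,X): not NE [P1→A gives 9>6; P2→Q gives 9>1; P3→Y gives 8>1]
(B,S,Y): not NE [P1→C gives 8>4; P2→Q gives 8>4]
(B,S,Z): not NE [P2→R gives 9>2; P3→Y gives 8>5]
(C,P,X): not NE [P2→R gives 8>4]
(C,P,Y): not NE [P2→R gives 9>8]
(C,P,Z): NE
(C,Q,X): not NE [P2→R gives 8>0; P3→Z gives 5>1]
(C,Q,Y): not NE [P1→A gives 7>4; P2→R gives 9>7; P3→Z gives 5>0]
(C,Q,Z): not NE [P1→B gives 7>5; P2→P gives 11>0]
(C,R,X): not NE [P1→B gives 7>6; P3→Y gives 9>1]
(C,R,Y): not NE [P1→B gives 6>1]
(C,R,Z): not NE [P1→B gives 9>2; P2→P gives 11>3; P3→Y gives 9>6]
(C,S,X): not NE [P1→A gives 9>0; P2→R gives 8>5]
(C,S,Y): not NE [P2→R gives 9>8; P3→X gives 7>3]
(C,S,Z): not NE [P1→B gives 7>3; P2→P gives 11>9; P3→X gives 7>1]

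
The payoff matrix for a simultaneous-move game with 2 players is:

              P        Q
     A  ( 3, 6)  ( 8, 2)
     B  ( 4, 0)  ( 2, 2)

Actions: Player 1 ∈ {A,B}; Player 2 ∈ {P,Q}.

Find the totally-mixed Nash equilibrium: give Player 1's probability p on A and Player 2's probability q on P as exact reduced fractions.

P1 indiff ⇒ q·3+(1-q)·8 = q·4+(1-q)·2 ⇒ q(-1) = (1-q)(-6) ⇒ q = 6/7
P2 indiff ⇒ p·6+(1-p)·0 = p·2+(1-p)·2 ⇒ p(4) = (1-p)(2) ⇒ p = 1/3

P1 mixes 1/3 on A; P2 mixes 6/7 on P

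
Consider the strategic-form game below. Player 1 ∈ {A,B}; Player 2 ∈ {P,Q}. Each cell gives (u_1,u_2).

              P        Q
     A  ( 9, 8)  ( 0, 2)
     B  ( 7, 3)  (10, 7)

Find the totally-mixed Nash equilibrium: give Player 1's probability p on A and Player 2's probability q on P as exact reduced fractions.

P1 indiff ⇒ q·9+(1-q)·0 = q·7+(1-q)·10 ⇒ q(2) = (1-q)(10) ⇒ q = 5/6
P2 indiff ⇒ p·8+(1-p)·3 = p·2+(1-p)·7 ⇒ p(6) = (1-p)(4) ⇒ p = 2/5

(p,q) = (2/5, 5/6)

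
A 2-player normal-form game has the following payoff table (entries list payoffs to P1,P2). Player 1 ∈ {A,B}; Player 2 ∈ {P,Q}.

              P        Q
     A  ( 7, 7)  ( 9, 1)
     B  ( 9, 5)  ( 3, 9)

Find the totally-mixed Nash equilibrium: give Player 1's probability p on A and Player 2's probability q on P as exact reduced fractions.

P1 indiff ⇒ q·7+(1-q)·9 = q·9+(1-q)·3 ⇒ q(-2) = (1-q)(-6) ⇒ q = 3/4
P2 indiff ⇒ p·7+(1-p)·5 = p·1+(1-p)·9 ⇒ p(6) = (1-p)(4) ⇒ p = 2/5

p=2/5, q=3/4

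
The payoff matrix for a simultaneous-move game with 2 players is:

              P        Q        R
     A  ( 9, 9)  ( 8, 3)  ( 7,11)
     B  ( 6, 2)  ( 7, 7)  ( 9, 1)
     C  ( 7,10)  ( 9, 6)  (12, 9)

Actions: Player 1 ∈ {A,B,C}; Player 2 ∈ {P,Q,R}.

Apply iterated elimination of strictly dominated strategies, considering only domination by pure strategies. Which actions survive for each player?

Remaining: P1:{A,C} P2:{P,R}

P1 drop B (C beats it: P:7>6 Q:9>7 R:12>9)
P2 drop Q (P beats it: A:9>3 C:10>6)
P1→{A,C} P2→{P,R}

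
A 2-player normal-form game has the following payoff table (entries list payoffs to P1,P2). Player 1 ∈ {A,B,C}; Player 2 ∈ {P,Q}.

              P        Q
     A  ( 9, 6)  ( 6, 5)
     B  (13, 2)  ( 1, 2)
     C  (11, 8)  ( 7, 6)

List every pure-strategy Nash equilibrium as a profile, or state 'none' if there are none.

NE set: (B,P)

(A,P): not NE [P1→B gives 13>9]
(A,Q): not NE [P1→C gives 7>6; P2→P gives 6>5]
(B,P): NE
(B,Q): not NE [P1→C gives 7>1]
(C,P): not NE [P1→B gives 13>11]
(C,Q): not NE [P2→P gives 8>6]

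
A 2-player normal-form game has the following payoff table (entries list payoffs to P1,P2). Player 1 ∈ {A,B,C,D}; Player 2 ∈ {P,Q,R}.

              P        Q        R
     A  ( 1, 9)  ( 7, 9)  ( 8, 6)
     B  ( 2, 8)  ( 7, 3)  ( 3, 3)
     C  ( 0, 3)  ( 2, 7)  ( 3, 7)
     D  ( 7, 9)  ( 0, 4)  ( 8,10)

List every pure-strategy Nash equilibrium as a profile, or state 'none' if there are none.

(A,P): not NE [P1→D gives 7>1]
(A,Q): NE
(A,R): not NE [P2→Q gives 9>6]
(B,P): not NE [P1→D gives 7>2]
(B,Q): not NE [P2→P gives 8>3]
(B,R): not NE [P1→D gives 8>3; P2→P gives 8>3]
(C,P): not NE [P1→D gives 7>0; P2→R gives 7>3]
(C,Q): not NE [P1→B gives 7>2]
(C,R): not NE [P1→D gives 8>3]
(D,P): not NE [P2→R gives 10>9]
(D,Q): not NE [P1→B gives 7>0; P2→R gives 10>4]
(D,R): NE

NE set: (A,Q), (D,R)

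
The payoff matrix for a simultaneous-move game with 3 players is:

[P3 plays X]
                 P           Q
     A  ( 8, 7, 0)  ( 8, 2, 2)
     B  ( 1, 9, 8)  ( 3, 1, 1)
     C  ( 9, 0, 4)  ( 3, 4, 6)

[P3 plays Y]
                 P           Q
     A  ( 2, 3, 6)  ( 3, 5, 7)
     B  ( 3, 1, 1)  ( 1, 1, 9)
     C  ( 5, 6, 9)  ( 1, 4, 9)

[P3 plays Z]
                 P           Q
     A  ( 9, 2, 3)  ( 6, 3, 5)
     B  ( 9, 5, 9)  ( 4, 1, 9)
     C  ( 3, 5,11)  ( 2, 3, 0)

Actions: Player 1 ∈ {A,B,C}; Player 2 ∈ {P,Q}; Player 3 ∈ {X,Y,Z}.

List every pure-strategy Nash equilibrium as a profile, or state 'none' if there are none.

PSNE = {(A,Q,Y), (B,P,Z)}

(A,P,X): not NE [P1→C gives 9>8; P3→Y gives 6>0]
(A,P,Y): not NE [P1→C gives 5>2; P2→Q gives 5>3]
(A,P,Z): not NE [P2→Q gives 3>2; P3→Y gives 6>3]
(A,Q,X): not NE [P2→P gives 7>2; P3→Y gives 7>2]
(A,Q,Y): NE
(A,Q,Z): not NE [P3→Y gives 7>5]
(B,P,X): not NE [P1→C gives 9>1; P3→Z gives 9>8]
(B,P,Y): not NE [P1→C gives 5>3; P3→Z gives 9>1]
(B,P,Z): NE
(B,Q,X): not NE [P1→A gives 8>3; P2→P gives 9>1; P3→Z gives 9>1]
(B,Q,Y): not NE [P1→A gives 3>1]
(B,Q,Z): not NE [P1→A gives 6>4; P2→P gives 5>1]
(C,P,X): not NE [P2→Q gives 4>0; P3→Z gives 11>4]
(C,P,Y): not NE [P3→Z gives 11>9]
(C,P,Z): not NE [P1→B gives 9>3]
(C,Q,X): not NE [P1→A gives 8>3; P3→Y gives 9>6]
(C,Q,Y): not NE [P1→A gives 3>1; P2→P gives 6>4]
(C,Q,Z): not NE [P1→A gives 6>2; P2→P gives 5>3; P3→Y gives 9>0]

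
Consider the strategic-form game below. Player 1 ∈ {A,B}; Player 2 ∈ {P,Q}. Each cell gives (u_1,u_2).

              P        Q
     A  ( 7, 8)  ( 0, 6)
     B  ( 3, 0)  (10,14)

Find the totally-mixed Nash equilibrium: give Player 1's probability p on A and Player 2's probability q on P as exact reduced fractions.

(p,q) = (7/8, 5/7)

P1 indiff ⇒ q·7+(1-q)·0 = q·3+(1-q)·10 ⇒ q(4) = (1-q)(10) ⇒ q = 5/7
P2 indiff ⇒ p·8+(1-p)·0 = p·6+(1-p)·14 ⇒ p(2) = (1-p)(14) ⇒ p = 7/8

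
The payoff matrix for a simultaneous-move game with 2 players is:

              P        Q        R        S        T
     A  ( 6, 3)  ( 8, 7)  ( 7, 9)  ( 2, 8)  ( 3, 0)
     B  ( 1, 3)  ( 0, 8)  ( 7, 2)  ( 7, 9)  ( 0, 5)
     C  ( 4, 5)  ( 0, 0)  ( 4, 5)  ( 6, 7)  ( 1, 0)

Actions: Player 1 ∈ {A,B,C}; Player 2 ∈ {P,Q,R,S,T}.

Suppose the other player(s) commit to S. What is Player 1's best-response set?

P1 best: {B}

u_1(A vs S) = 2
u_1(B vs S) = 7
u_1(C vs S) = 6
max payoff 7 at {B}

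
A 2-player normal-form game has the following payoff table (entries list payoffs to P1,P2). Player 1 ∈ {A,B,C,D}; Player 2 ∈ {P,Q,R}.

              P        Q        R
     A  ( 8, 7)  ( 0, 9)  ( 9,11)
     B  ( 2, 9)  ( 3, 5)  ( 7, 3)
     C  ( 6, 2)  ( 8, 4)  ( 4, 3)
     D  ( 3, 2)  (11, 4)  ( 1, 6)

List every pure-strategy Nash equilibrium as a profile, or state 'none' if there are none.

NE set: (A,R)

(A,P): not NE [P2→R gives 11>7]
(A,Q): not NE [P1→D gives 11>0; P2→R gives 11>9]
(A,R): NE
(B,P): not NE [P1→A gives 8>2]
(B,Q): not NE [P1→D gives 11>3; P2→P gives 9>5]
(B,R): not NE [P1→A gives 9>7; P2→P gives 9>3]
(C,P): not NE [P1→A gives 8>6; P2→Q gives 4>2]
(C,Q): not NE [P1→D gives 11>8]
(C,R): not NE [P1→A gives 9>4; P2→Q gives 4>3]
(D,P): not NE [P1→A gives 8>3; P2→R gives 6>2]
(D,Q): not NE [P2→R gives 6>4]
(D,R): not NE [P1→A gives 9>1]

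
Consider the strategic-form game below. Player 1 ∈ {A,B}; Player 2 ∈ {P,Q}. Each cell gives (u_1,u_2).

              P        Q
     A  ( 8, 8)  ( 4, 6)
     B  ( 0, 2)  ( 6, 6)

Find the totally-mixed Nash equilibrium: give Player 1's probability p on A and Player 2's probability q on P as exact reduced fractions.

P1 indiff ⇒ q·8+(1-q)·4 = q·0+(1-q)·6 ⇒ q(8) = (1-q)(2) ⇒ q = 1/5
P2 indiff ⇒ p·8+(1-p)·2 = p·6+(1-p)·6 ⇒ p(2) = (1-p)(4) ⇒ p = 2/3

p=2/3, q=1/5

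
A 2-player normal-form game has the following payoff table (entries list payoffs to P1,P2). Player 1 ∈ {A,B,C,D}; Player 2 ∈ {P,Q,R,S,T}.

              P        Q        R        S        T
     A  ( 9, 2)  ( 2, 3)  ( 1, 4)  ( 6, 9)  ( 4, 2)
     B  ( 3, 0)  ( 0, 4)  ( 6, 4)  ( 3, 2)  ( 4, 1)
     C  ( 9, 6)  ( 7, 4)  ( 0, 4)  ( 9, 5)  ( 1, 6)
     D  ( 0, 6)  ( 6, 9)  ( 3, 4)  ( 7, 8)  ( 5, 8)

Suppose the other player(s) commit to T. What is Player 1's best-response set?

P1 best: {D}

u_1(A vs T) = 4
u_1(B vs T) = 4
u_1(C vs T) = 1
u_1(D vs T) = 5
max payoff 5 at {D}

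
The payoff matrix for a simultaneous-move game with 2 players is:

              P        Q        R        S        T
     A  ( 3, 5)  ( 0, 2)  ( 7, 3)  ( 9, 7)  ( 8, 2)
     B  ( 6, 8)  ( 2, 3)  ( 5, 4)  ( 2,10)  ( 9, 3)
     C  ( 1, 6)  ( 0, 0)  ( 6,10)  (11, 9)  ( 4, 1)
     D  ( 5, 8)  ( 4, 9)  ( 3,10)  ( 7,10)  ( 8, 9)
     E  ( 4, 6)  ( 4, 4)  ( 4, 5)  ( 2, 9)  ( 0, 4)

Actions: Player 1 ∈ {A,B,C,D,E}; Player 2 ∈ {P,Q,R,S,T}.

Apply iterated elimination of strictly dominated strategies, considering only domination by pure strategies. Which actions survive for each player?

IESDS → P1:{A,C} P2:{R,S}

P2 drop P (S beats it: A:7>5 B:10>8 C:9>6 D:10>8 E:9>6)
P2 drop Q (R beats it: A:3>2 B:4>3 C:10>0 D:10>9 E:5>4)
P1 drop E (A beats it: R:7>4 S:9>2 T:8>0)
P2 drop T (R beats it: A:3>2 B:4>3 C:10>1 D:10>9)
P1 drop B (A beats it: R:7>5 S:9>2)
P1 drop D (A beats it: R:7>3 S:9>7)
P1→{A,C} P2→{R,S}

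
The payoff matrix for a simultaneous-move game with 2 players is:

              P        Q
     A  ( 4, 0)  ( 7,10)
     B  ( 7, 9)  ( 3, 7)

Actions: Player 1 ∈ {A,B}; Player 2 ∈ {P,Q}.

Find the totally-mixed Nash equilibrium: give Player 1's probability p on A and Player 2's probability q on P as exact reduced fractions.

P1 indiff ⇒ q·4+(1-q)·7 = q·7+(1-q)·3 ⇒ q(-3) = (1-q)(-4) ⇒ q = 4/7
P2 indiff ⇒ p·0+(1-p)·9 = p·10+(1-p)·7 ⇒ p(-10) = (1-p)(-2) ⇒ p = 1/6

p=1/6, q=4/7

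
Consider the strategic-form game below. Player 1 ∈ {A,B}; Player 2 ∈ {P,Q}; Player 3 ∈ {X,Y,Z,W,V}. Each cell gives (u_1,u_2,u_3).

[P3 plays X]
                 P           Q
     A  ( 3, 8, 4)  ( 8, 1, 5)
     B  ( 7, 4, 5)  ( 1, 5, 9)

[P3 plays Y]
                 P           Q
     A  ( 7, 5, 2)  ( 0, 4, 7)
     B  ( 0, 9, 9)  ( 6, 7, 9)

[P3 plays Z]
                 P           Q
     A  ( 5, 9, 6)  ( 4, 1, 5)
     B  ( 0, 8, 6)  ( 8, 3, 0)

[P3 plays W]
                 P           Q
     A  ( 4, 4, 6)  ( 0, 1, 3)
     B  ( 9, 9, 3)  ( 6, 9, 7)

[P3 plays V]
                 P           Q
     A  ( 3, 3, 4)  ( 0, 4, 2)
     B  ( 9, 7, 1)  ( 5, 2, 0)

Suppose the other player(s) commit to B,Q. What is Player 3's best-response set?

P3 best: {X,Y}

u_3(X vs B,Q) = 9
u_3(Y vs B,Q) = 9
u_3(Z vs B,Q) = 0
u_3(W vs B,Q) = 7
u_3(V vs B,Q) = 0
max payoff 9 at {X,Y}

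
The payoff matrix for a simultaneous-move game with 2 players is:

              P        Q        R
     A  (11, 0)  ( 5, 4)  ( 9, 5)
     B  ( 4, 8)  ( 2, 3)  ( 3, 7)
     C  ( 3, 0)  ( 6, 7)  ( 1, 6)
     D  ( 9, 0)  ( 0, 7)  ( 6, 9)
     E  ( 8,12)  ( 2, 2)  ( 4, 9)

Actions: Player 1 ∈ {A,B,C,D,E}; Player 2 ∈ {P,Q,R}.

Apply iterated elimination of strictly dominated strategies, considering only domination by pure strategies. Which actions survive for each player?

Remaining: P1:{A,C} P2:{Q,R}

P1 drop B (A beats it: P:11>4 Q:5>2 R:9>3)
P1 drop D (A beats it: P:11>9 Q:5>0 R:9>6)
P1 drop E (A beats it: P:11>8 Q:5>2 R:9>4)
P2 drop P (Q beats it: A:4>0 C:7>0)
P1→{A,C} P2→{Q,R}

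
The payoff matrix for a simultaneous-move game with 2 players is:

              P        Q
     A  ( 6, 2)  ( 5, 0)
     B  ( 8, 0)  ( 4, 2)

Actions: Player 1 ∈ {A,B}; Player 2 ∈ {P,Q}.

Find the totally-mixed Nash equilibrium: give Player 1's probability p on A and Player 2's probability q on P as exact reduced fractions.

p=1/2, q=1/3

P1 indiff ⇒ q·6+(1-q)·5 = q·8+(1-q)·4 ⇒ q(-2) = (1-q)(-1) ⇒ q = 1/3
P2 indiff ⇒ p·2+(1-p)·0 = p·0+(1-p)·2 ⇒ p(2) = (1-p)(2) ⇒ p = 1/2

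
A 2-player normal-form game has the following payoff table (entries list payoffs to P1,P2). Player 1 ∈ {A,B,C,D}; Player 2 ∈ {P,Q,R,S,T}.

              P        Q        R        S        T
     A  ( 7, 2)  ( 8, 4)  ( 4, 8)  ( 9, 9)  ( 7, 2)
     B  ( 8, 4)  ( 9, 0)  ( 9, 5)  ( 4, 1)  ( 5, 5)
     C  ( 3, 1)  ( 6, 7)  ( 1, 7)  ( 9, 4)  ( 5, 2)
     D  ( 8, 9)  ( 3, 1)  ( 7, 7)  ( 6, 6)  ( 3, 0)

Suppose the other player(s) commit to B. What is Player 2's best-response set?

P2 best: {R,T}

u_2(P vs B) = 4
u_2(Q vs B) = 0
u_2(R vs B) = 5
u_2(S vs B) = 1
u_2(T vs B) = 5
max payoff 5 at {R,T}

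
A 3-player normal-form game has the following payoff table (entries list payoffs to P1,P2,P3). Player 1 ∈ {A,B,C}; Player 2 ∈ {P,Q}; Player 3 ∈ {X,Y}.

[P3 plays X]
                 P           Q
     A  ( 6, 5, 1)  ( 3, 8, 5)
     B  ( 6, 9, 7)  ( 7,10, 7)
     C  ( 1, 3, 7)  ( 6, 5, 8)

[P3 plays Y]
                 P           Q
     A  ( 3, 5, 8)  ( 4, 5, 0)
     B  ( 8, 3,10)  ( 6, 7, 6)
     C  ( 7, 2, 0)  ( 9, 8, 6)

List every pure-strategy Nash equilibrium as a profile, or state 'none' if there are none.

(A,P,X): not NE [P2→Q gives 8>5; P3→Y gives 8>1]
(A,P,Y): not NE [P1→B gives 8>3]
(A,Q,X): not NE [P1→B gives 7>3]
(A,Q,Y): not NE [P1→C gives 9>4; P3→X gives 5>0]
(B,P,X): not NE [P2→Q gives 10>9; P3→Y gives 10>7]
(B,P,Y): not NE [P2→Q gives 7>3]
(B,Q,X): NE
(B,Q,Y): not NE [P1→C gives 9>6; P3→X gives 7>6]
(C,P,X): not NE [P1→B gives 6>1; P2→Q gives 5>3]
(C,P,Y): not NE [P1→B gives 8>7; P2→Q gives 8>2; P3→X gives 7>0]
(C,Q,X): not NE [P1→B gives 7>6]
(C,Q,Y): not NE [P3→X gives 8>6]

NE set: (B,Q,X)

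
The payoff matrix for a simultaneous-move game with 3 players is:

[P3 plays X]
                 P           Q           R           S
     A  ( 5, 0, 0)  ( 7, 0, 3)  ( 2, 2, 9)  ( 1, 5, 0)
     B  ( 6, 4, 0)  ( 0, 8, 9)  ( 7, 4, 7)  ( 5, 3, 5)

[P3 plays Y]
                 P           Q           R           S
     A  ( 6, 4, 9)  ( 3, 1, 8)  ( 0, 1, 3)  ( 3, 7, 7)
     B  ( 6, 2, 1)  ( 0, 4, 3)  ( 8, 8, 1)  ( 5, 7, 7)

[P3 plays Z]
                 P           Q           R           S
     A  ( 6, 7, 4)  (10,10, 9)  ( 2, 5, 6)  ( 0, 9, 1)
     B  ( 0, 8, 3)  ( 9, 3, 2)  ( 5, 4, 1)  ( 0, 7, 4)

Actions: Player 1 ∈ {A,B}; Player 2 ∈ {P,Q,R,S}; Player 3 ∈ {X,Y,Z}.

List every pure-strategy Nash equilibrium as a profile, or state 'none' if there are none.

PSNE = {(A,Q,Z)}

(A,P,X): not NE [P1→B gives 6>5; P2→S gives 5>0; P3→Y gives 9>0]
(A,P,Y): not NE [P2→S gives 7>4]
(A,P,Z): not NE [P2→Q gives 10>7; P3→Y gives 9>4]
(A,Q,X): not NE [P2→S gives 5>0; P3→Z gives 9>3]
(A,Q,Y): not NE [P2→S gives 7>1; P3→Z gives 9>8]
(A,Q,Z): NE
(A,R,X): not NE [P1→B gives 7>2; P2→S gives 5>2]
(A,R,Y): not NE [P1→B gives 8>0; P2→S gives 7>1; P3→X gives 9>3]
(A,R,Z): not NE [P1→B gives 5>2; P2→Q gives 10>5; P3→X gives 9>6]
(A,S,X): not NE [P1→B gives 5>1; P3→Y gives 7>0]
(A,S,Y): not NE [P1→B gives 5>3]
(A,S,Z): not NE [P2→Q gives 10>9; P3→Y gives 7>1]
(B,P,X): not NE [P2→Q gives 8>4; P3→Z gives 3>0]
(B,P,Y): not NE [P2→R gives 8>2; P3→Z gives 3>1]
(B,P,Z): not NE [P1→A gives 6>0]
(B,Q,X): not NE [P1→A gives 7>0]
(B,Q,Y): not NE [P1→A gives 3>0; P2→R gives 8>4; P3→X gives 9>3]
(B,Q,Z): not NE [P1→A gives 10>9; P2→P gives 8>3; P3→X gives 9>2]
(B,R,X): not NE [P2→Q gives 8>4]
(B,R,Y): not NE [P3→X gives 7>1]
(B,R,Z): not NE [P2→P gives 8>4; P3→X gives 7>1]
(B,S,X): not NE [P2→Q gives 8>3; P3→Y gives 7>5]
(B,S,Y): not NE [P2→R gives 8>7]
(B,S,Z): not NE [P2→P gives 8>7; P3→Y gives 7>4]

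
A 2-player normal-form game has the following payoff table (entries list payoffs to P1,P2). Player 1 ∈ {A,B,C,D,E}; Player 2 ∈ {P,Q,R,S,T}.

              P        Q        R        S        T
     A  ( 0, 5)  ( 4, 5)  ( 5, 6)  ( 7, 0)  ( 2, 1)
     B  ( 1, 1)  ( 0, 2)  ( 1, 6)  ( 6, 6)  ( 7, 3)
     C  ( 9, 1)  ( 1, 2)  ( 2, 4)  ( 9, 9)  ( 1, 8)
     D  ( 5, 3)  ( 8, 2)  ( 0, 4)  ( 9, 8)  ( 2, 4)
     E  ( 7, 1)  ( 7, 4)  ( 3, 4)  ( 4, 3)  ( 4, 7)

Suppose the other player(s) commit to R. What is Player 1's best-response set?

argmax u_1 = {A}

u_1(A vs R) = 5
u_1(B vs R) = 1
u_1(C vs R) = 2
u_1(D vs R) = 0
u_1(E vs R) = 3
max payoff 5 at {A}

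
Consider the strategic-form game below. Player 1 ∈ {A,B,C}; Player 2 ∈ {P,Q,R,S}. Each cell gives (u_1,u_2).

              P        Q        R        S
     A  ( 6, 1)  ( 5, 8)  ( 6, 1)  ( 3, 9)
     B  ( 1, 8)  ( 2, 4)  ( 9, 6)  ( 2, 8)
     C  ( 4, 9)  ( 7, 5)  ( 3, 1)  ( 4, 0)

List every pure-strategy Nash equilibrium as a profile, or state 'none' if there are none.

(A,P): not NE [P2→S gives 9>1]
(A,Q): not NE [P1→C gives 7>5; P2→S gives 9>8]
(A,R): not NE [P1→B gives 9>6; P2→S gives 9>1]
(A,S): not NE [P1→C gives 4>3]
(B,P): not NE [P1→A gives 6>1]
(B,Q): not NE [P1→C gives 7>2; P2→S gives 8>4]
(B,R): not NE [P2→S gives 8>6]
(B,S): not NE [P1→C gives 4>2]
(C,P): not NE [P1→A gives 6>4]
(C,Q): not NE [P2→P gives 9>5]
(C,R): not NE [P1→B gives 9>3; P2→P gives 9>1]
(C,S): not NE [P2→P gives 9>0]

PSNE: ∅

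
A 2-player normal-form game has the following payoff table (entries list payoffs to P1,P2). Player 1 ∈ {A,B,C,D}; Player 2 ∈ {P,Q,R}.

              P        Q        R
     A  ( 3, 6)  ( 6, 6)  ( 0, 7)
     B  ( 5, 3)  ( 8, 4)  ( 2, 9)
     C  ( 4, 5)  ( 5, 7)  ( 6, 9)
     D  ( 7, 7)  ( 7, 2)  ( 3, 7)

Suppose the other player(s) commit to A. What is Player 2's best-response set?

BR_2 = {R}

u_2(P vs A) = 6
u_2(Q vs A) = 6
u_2(R vs A) = 7
max payoff 7 at {R}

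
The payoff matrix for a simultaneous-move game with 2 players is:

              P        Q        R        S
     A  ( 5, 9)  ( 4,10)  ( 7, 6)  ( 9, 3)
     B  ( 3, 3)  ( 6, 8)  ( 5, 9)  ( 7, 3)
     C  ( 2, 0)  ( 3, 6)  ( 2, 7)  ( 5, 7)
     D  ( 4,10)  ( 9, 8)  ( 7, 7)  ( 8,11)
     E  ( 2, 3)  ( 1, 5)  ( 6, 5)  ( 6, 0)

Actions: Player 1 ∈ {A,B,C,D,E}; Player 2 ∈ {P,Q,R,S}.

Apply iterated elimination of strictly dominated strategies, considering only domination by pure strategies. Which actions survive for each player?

P1 drop B (D beats it: P:4>3 Q:9>6 R:7>5 S:8>7)
P1 drop C (A beats it: P:5>2 Q:4>3 R:7>2 S:9>5)
P1 drop E (A beats it: P:5>2 Q:4>1 R:7>6 S:9>6)
P2 drop R (P beats it: A:9>6 D:10>7)
P1→{A,D} P2→{P,Q,S}

Remaining: P1:{A,D} P2:{P,Q,S}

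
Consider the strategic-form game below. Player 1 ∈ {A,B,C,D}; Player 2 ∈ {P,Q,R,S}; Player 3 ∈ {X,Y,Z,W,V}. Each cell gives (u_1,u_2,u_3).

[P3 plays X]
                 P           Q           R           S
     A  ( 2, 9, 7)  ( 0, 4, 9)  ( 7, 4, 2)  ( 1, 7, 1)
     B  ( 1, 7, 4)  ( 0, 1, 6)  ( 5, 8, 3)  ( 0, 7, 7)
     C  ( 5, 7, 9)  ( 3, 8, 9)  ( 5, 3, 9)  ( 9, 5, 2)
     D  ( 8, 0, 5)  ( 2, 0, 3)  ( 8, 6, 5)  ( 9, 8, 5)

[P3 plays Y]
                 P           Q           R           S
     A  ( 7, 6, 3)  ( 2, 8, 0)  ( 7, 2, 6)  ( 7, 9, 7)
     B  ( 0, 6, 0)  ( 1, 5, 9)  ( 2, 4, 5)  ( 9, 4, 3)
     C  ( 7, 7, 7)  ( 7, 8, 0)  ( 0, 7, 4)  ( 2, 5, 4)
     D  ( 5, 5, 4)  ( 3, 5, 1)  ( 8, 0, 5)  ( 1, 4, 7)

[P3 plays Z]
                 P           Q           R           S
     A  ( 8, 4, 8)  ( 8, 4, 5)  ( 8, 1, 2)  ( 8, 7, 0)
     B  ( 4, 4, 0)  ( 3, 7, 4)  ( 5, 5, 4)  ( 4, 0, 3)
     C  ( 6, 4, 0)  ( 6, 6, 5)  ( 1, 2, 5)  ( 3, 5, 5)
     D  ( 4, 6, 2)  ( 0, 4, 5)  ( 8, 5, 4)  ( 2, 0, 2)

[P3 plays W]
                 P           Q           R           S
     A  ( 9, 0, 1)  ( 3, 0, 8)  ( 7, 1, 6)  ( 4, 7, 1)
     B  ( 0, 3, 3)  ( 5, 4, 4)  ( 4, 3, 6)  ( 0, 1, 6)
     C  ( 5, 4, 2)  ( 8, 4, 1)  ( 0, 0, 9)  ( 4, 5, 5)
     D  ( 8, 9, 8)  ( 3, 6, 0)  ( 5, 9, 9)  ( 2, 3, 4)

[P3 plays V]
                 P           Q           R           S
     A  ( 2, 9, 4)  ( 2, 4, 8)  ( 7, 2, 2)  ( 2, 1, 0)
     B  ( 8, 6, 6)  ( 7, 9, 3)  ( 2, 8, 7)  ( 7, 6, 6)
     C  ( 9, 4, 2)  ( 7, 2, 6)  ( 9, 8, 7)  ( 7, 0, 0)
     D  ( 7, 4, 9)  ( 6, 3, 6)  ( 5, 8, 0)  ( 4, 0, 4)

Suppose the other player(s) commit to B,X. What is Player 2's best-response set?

argmax u_2 = {R}

u_2(P vs B,X) = 7
u_2(Q vs B,X) = 1
u_2(R vs B,X) = 8
u_2(S vs B,X) = 7
max payoff 8 at {R}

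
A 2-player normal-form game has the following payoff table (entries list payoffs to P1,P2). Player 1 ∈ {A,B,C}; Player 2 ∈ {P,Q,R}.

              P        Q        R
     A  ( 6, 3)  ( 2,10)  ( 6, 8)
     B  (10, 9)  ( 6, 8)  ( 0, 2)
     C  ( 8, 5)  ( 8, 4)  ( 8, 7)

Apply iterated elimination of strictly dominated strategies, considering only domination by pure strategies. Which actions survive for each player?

Remaining: P1:{B,C} P2:{P,R}

P1 drop A (C beats it: P:8>6 Q:8>2 R:8>6)
P2 drop Q (P beats it: B:9>8 C:5>4)
P1→{B,C} P2→{P,R}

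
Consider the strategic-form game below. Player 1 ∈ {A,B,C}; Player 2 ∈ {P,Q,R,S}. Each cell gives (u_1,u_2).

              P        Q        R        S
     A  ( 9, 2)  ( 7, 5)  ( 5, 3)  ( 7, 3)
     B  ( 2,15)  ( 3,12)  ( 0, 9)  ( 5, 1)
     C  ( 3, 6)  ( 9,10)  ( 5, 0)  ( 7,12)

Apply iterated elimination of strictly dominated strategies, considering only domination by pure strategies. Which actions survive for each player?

Remaining: P1:{A,C} P2:{Q,S}

P1 drop B (A beats it: P:9>2 Q:7>3 R:5>0 S:7>5)
P2 drop P (Q beats it: A:5>2 C:10>6)
P2 drop R (Q beats it: A:5>3 C:10>0)
P1→{A,C} P2→{Q,S}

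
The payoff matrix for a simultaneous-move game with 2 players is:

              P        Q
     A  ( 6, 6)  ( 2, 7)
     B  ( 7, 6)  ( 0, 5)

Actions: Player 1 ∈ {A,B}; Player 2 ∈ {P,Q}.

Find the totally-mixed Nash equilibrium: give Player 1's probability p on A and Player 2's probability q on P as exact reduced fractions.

p=1/2, q=2/3

P1 indiff ⇒ q·6+(1-q)·2 = q·7+(1-q)·0 ⇒ q(-1) = (1-q)(-2) ⇒ q = 2/3
P2 indiff ⇒ p·6+(1-p)·6 = p·7+(1-p)·5 ⇒ p(-1) = (1-p)(-1) ⇒ p = 1/2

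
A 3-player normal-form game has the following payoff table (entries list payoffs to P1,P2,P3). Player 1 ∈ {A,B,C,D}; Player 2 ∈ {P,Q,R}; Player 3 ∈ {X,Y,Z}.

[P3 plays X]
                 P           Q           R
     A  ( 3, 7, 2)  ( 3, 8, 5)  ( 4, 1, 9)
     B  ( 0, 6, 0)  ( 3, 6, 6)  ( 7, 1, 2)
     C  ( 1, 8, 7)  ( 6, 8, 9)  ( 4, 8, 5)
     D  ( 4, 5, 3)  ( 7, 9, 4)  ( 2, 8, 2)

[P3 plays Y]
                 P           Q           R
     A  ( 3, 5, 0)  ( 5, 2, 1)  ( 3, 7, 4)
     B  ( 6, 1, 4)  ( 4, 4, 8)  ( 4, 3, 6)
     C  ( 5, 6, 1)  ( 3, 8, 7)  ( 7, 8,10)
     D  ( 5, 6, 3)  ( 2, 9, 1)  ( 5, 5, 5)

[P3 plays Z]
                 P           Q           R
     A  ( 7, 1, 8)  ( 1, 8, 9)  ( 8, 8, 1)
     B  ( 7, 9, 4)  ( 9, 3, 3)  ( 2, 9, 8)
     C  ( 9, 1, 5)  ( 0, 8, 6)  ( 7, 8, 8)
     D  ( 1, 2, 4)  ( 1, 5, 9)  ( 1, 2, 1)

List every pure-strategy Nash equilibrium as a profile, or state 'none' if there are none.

Nash profiles: (C,R,Y)

(A,P,X): not NE [P1→D gives 4>3; P2→Q gives 8>7; P3→Z gives 8>2]
(A,P,Y): not NE [P1→B gives 6>3; P2→R gives 7>5; P3→Z gives 8>0]
(A,P,Z): not NE [P1→C gives 9>7; P2→R gives 8>1]
(A,Q,X): not NE [P1→D gives 7>3; P3→Z gives 9>5]
(A,Q,Y): not NE [P2→R gives 7>2; P3→Z gives 9>1]
(A,Q,Z): not NE [P1→B gives 9>1]
(A,R,X): not NE [P1→B gives 7>4; P2→Q gives 8>1]
(A,R,Y): not NE [P1→C gives 7>3; P3→X gives 9>4]
(A,R,Z): not NE [P3→X gives 9>1]
(B,P,X): not NE [P1→D gives 4>0; P3→Z gives 4>0]
(B,P,Y): not NE [P2→Q gives 4>1]
(B,P,Z): not NE [P1→C gives 9>7]
(B,Q,X): not NE [P1→D gives 7>3; P3→Y gives 8>6]
(B,Q,Y): not NE [P1→A gives 5>4]
(B,Q,Z): not NE [P2→R gives 9>3; P3→Y gives 8>3]
(B,R,X): not NE [P2→Q gives 6>1; P3→Z gives 8>2]
(B,R,Y): not NE [P1→C gives 7>4; P2→Q gives 4>3; P3→Z gives 8>6]
(B,R,Z): not NE [P1→A gives 8>2]
(C,P,X): not NE [P1→D gives 4>1]
(C,P,Y): not NE [P1→B gives 6>5; P2→R gives 8>6; P3→X gives 7>1]
(C,P,Z): not NE [P2→R gives 8>1; P3→X gives 7>5]
(C,Q,X): not NE [P1→D gives 7>6]
(C,Q,Y): not NE [P1→A gives 5>3; P3→X gives 9>7]
(C,Q,Z): not NE [P1→B gives 9>0; P3→X gives 9>6]
(C,R,X): not NE [P1→B gives 7>4; P3→Y gives 10>5]
(C,R,Y): NE
(C,R,Z): not NE [P1→A gives 8>7; P3→Y gives 10>8]
(D,P,X): not NE [P2→Q gives 9>5; P3→Z gives 4>3]
(D,P,Y): not NE [P1→B gives 6>5; P2→Q gives 9>6; P3→Z gives 4>3]
(D,P,Z): not NE [P1→C gives 9>1; P2→Q gives 5>2]
(D,Q,X): not NE [P3→Z gives 9>4]
(D,Q,Y): not NE [P1→A gives 5>2; P3→Z gives 9>1]
(D,Q,Z): not NE [P1→B gives 9>1]
(D,R,X): not NE [P1→B gives 7>2; P2→Q gives 9>8; P3→Y gives 5>2]
(D,R,Y): not NE [P1→C gives 7>5; P2→Q gives 9>5]
(D,R,Z): not NE [P1→A gives 8>1; P2→Q gives 5>2; P3→Y gives 5>1]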